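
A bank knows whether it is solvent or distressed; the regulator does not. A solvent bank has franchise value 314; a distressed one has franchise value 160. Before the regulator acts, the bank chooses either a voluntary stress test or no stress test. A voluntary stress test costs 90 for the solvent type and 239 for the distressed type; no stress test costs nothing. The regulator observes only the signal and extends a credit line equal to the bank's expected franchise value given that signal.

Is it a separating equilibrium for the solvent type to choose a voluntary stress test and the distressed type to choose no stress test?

Yes

If types separate, stress test earns payment 314 and no stress test earns 160.
Solvent: stress test gives 314 − 90 = 224; no stress test gives 160 − 0 = 160. No deviation. ✓
Distressed: no stress test gives 160 − 0 = 160; stress test gives 314 − 239 = 75. No deviation. ✓
Both incentive constraints hold.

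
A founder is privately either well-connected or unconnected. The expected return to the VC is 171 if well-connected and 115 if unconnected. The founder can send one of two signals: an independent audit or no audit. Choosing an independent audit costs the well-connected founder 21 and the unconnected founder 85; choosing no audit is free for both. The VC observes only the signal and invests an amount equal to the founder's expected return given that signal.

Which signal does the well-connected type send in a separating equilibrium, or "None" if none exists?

Try well-connected → audit, unconnected → no audit:
  If types separate, audit earns payment 171 and no audit earns 115.
  Well-connected: audit gives 171 − 21 = 150; no audit gives 115 − 0 = 115. No deviation. ✓
  Unconnected: no audit gives 115 − 0 = 115; audit gives 171 − 85 = 86. No deviation. ✓
Both hold — the well-connected type sends audit.

audit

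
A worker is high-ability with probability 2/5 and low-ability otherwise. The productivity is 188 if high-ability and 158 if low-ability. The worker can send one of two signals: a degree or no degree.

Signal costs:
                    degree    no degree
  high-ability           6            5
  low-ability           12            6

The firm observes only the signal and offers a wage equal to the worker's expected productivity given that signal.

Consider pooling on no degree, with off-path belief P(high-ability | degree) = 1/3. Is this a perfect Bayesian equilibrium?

On the equilibrium path (no degree) the firm holds the prior 2/5 and pays 2/5·188 + 3/5·158 = 170. Off-path (degree) belief 1/3 gives 1/3·188 + 2/3·158 = 168.
High-ability: no degree gives 170 − 5 = 165; degree gives 168 − 6 = 162. Stays. ✓
Low-ability: no degree gives 170 − 6 = 164; degree gives 168 − 12 = 156. Stays. ✓
Beliefs are Bayes-consistent on-path and both types best-respond.

Yes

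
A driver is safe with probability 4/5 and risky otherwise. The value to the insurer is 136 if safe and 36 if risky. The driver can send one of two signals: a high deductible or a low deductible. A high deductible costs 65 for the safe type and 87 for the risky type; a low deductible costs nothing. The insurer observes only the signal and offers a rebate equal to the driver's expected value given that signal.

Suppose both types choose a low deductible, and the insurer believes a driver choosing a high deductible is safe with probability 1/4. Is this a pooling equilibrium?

Yes

On the equilibrium path (low deductible) the insurer holds the prior 4/5 and pays 4/5·136 + 1/5·36 = 116. Off-path (high deductible) belief 1/4 gives 1/4·136 + 3/4·36 = 61.
Safe: low deductible gives 116 − 0 = 116; high deductible gives 61 − 65 = -4. Stays. ✓
Risky: low deductible gives 116 − 0 = 116; high deductible gives 61 − 87 = -26. Stays. ✓
Beliefs are Bayes-consistent on-path and both types best-respond.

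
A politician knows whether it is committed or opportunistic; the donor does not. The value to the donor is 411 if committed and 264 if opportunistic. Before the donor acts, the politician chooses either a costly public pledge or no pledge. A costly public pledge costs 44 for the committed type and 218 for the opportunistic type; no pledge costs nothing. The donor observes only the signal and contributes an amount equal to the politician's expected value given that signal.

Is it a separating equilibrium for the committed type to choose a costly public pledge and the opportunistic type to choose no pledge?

Yes

Under separation the donor infers type exactly: pledge → committed (pays 411), no pledge → opportunistic (pays 264).
Committed: pledge gives 411 − 44 = 367; no pledge gives 264 − 0 = 264. No deviation. ✓
Opportunistic: no pledge gives 264 − 0 = 264; pledge gives 411 − 218 = 193. No deviation. ✓
Both incentive constraints hold.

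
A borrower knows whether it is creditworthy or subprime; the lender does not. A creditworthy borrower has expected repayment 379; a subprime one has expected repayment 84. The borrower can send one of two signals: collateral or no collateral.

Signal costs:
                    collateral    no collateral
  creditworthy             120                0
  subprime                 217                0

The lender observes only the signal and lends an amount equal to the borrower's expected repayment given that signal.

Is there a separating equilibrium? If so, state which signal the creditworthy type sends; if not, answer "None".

Try creditworthy → collateral, subprime → no collateral:
  Under separation the lender infers type exactly: collateral → creditworthy (pays 379), no collateral → subprime (pays 84).
  Creditworthy: collateral gives 379 − 120 = 259; no collateral gives 84 − 0 = 84. No deviation. ✓
  Subprime: no collateral gives 84 − 0 = 84; collateral gives 379 − 217 = 162. Would deviate. ✗
Try creditworthy → no collateral, subprime → collateral:
  Under separation the lender infers type exactly: no collateral → creditworthy (pays 379), collateral → subprime (pays 84).
  Creditworthy: no collateral gives 379 − 0 = 379; collateral gives 84 − 120 = -36. No deviation. ✓
  Subprime: collateral gives 84 − 217 = -133; no collateral gives 379 − 0 = 379. Would deviate. ✗
Neither assignment is incentive-compatible.

None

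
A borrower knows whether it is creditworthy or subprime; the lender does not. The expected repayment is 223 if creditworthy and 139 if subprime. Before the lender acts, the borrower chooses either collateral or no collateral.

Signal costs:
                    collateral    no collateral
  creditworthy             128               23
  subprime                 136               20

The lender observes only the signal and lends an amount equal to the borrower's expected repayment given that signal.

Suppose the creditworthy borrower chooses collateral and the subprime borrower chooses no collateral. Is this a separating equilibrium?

No

Under separation the lender infers type exactly: collateral → creditworthy (pays 223), no collateral → subprime (pays 139).
Creditworthy: collateral gives 223 − 128 = 95; no collateral gives 139 − 23 = 116. Would deviate. ✗
Subprime: no collateral gives 139 − 20 = 119; collateral gives 223 − 136 = 87. No deviation. ✓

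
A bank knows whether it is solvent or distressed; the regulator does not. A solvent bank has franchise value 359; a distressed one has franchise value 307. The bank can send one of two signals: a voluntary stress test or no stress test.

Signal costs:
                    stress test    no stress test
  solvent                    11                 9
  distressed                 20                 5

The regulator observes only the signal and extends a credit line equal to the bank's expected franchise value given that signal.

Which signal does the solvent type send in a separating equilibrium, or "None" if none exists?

Try solvent → stress test, distressed → no stress test:
  If types separate, stress test earns payment 359 and no stress test earns 307.
  Solvent: stress test gives 359 − 11 = 348; no stress test gives 307 − 9 = 298. No deviation. ✓
  Distressed: no stress test gives 307 − 5 = 302; stress test gives 359 − 20 = 339. Would deviate. ✗
Try solvent → no stress test, distressed → stress test:
  If types separate, no stress test earns payment 359 and stress test earns 307.
  Solvent: no stress test gives 359 − 9 = 350; stress test gives 307 − 11 = 296. No deviation. ✓
  Distressed: stress test gives 307 − 20 = 287; no stress test gives 359 − 5 = 354. Would deviate. ✗
Neither assignment is incentive-compatible.

None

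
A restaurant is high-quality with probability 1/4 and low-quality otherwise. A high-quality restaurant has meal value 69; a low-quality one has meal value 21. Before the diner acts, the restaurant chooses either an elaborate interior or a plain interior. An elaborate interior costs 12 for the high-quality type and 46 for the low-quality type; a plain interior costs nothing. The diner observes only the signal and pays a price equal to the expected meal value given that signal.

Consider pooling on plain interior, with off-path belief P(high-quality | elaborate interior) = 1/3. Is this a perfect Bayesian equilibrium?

On the equilibrium path (plain interior) the diner holds the prior 1/4 and pays 1/4·69 + 3/4·21 = 33. Off-path (elaborate interior) belief 1/3 gives 1/3·69 + 2/3·21 = 37.
High-quality: plain interior gives 33 − 0 = 33; elaborate interior gives 37 − 12 = 25. Stays. ✓
Low-quality: plain interior gives 33 − 0 = 33; elaborate interior gives 37 − 46 = -9. Stays. ✓
Beliefs are Bayes-consistent on-path and both types best-respond.

Yes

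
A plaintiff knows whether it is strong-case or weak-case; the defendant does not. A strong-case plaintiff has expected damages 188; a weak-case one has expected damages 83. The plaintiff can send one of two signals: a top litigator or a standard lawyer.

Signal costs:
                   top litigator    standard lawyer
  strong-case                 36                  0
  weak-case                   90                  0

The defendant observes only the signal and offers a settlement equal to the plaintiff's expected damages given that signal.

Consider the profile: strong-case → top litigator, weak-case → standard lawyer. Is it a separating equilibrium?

If types separate, top litigator earns payment 188 and standard lawyer earns 83.
Strong-case: top litigator gives 188 − 36 = 152; standard lawyer gives 83 − 0 = 83. No deviation. ✓
Weak-case: standard lawyer gives 83 − 0 = 83; top litigator gives 188 − 90 = 98. Would deviate. ✗

No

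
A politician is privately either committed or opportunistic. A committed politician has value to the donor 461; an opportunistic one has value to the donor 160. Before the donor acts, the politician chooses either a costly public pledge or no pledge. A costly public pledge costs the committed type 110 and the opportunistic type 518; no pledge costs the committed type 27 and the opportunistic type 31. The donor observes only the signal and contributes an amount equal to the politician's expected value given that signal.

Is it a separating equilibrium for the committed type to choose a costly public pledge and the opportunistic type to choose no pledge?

Yes

If types separate, pledge earns payment 461 and no pledge earns 160.
Committed: pledge gives 461 − 110 = 351; no pledge gives 160 − 27 = 133. No deviation. ✓
Opportunistic: no pledge gives 160 − 31 = 129; pledge gives 461 − 518 = -57. No deviation. ✓
Both incentive constraints hold.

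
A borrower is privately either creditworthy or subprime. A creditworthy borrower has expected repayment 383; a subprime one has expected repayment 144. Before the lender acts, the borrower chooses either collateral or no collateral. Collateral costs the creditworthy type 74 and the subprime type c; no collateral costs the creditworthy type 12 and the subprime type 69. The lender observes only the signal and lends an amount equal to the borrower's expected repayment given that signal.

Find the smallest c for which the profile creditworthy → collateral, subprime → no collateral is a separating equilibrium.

308

Under separation: collateral → creditworthy (pays 383); no collateral → subprime (pays 144).
Creditworthy: 383 − 74 = 309 ≥ 144 − 12 = 132. Holds regardless of c. ✓
Subprime: 144 − 69 ≥ 383 − c, so c ≥ 383 − 75 = 308.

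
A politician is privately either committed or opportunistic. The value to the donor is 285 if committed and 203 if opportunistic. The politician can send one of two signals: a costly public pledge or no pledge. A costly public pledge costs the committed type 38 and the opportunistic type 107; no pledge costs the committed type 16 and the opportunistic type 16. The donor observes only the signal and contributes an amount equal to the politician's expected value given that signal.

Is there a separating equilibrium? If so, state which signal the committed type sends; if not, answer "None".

pledge

Try committed → pledge, opportunistic → no pledge:
  Under separation the donor infers type exactly: pledge → committed (pays 285), no pledge → opportunistic (pays 203).
  Committed: pledge gives 285 − 38 = 247; no pledge gives 203 − 16 = 187. No deviation. ✓
  Opportunistic: no pledge gives 203 − 16 = 187; pledge gives 285 − 107 = 178. No deviation. ✓
Both hold — the committed type sends pledge.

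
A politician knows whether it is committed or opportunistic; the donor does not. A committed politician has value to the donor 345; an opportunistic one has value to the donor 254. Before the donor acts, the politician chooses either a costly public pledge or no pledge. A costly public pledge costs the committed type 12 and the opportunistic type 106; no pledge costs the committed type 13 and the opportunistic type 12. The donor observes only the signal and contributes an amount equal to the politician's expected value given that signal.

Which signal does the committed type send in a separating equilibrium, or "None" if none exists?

pledge

Try committed → pledge, opportunistic → no pledge:
  If types separate, pledge earns payment 345 and no pledge earns 254.
  Committed: pledge gives 345 − 12 = 333; no pledge gives 254 − 13 = 241. No deviation. ✓
  Opportunistic: no pledge gives 254 − 12 = 242; pledge gives 345 − 106 = 239. No deviation. ✓
Both hold — the committed type sends pledge.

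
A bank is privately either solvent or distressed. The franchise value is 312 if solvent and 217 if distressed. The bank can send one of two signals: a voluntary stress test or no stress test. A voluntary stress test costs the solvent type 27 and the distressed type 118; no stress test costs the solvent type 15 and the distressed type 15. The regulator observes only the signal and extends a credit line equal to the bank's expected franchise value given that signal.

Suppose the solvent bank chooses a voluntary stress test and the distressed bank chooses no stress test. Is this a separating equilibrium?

Yes

Under separation the regulator infers type exactly: stress test → solvent (pays 312), no stress test → distressed (pays 217).
Solvent: stress test gives 312 − 27 = 285; no stress test gives 217 − 15 = 202. No deviation. ✓
Distressed: no stress test gives 217 − 15 = 202; stress test gives 312 − 118 = 194. No deviation. ✓
Both incentive constraints hold.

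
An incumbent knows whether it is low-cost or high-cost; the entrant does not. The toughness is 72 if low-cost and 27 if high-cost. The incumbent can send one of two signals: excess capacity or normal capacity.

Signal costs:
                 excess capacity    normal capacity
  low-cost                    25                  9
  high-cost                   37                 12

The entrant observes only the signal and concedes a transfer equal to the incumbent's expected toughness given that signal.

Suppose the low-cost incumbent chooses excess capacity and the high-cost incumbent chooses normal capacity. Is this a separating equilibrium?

Under separation the entrant infers type exactly: excess capacity → low-cost (pays 72), normal capacity → high-cost (pays 27).
Low-cost: excess capacity gives 72 − 25 = 47; normal capacity gives 27 − 9 = 18. No deviation. ✓
High-cost: normal capacity gives 27 − 12 = 15; excess capacity gives 72 − 37 = 35. Would deviate. ✗

No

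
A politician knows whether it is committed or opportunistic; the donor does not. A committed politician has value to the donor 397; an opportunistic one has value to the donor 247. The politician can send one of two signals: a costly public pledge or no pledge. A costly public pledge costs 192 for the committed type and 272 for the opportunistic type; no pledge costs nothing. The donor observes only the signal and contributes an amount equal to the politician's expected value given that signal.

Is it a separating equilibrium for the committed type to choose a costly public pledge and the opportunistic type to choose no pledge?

If types separate, pledge earns payment 397 and no pledge earns 247.
Committed: pledge gives 397 − 192 = 205; no pledge gives 247 − 0 = 247. Would deviate. ✗
Opportunistic: no pledge gives 247 − 0 = 247; pledge gives 397 − 272 = 125. No deviation. ✓

No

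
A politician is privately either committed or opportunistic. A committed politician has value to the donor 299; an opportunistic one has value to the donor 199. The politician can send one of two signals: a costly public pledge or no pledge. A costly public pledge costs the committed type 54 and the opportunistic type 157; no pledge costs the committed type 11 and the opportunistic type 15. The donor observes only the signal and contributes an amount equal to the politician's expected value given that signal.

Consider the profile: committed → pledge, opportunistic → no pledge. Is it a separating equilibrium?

If types separate, pledge earns payment 299 and no pledge earns 199.
Committed: pledge gives 299 − 54 = 245; no pledge gives 199 − 11 = 188. No deviation. ✓
Opportunistic: no pledge gives 199 − 15 = 184; pledge gives 299 − 157 = 142. No deviation. ✓
Both incentive constraints hold.

Yes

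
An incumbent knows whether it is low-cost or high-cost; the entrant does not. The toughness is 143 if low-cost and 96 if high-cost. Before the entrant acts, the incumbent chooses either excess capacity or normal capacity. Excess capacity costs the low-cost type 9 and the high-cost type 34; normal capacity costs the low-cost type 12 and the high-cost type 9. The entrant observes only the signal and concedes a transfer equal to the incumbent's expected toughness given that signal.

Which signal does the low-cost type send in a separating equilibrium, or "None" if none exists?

None

Try low-cost → excess capacity, high-cost → normal capacity:
  If types separate, excess capacity earns payment 143 and normal capacity earns 96.
  Low-cost: excess capacity gives 143 − 9 = 134; normal capacity gives 96 − 12 = 84. No deviation. ✓
  High-cost: normal capacity gives 96 − 9 = 87; excess capacity gives 143 − 34 = 109. Would deviate. ✗
Try low-cost → normal capacity, high-cost → excess capacity:
  If types separate, normal capacity earns payment 143 and excess capacity earns 96.
  Low-cost: normal capacity gives 143 − 12 = 131; excess capacity gives 96 − 9 = 87. No deviation. ✓
  High-cost: excess capacity gives 96 − 34 = 62; normal capacity gives 143 − 9 = 134. Would deviate. ✗
Neither assignment is incentive-compatible.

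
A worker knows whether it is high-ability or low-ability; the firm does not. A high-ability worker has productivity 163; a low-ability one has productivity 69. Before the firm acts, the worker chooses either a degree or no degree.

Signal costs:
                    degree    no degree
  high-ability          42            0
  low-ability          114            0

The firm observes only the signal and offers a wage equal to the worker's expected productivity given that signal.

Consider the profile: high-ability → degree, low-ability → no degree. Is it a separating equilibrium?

If types separate, degree earns payment 163 and no degree earns 69.
High-ability: degree gives 163 − 42 = 121; no degree gives 69 − 0 = 69. No deviation. ✓
Low-ability: no degree gives 69 − 0 = 69; degree gives 163 − 114 = 49. No deviation. ✓
Neither type gains from mimicking the other.

Yes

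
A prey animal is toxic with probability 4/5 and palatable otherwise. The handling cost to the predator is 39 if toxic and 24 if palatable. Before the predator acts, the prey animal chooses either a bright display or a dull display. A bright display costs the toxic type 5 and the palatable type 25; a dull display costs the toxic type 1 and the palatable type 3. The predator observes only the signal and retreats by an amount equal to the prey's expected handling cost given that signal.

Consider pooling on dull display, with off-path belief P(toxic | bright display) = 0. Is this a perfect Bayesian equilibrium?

At the pooled signal (dull display) the predator holds the prior 4/5 and pays 4/5·39 + 1/5·24 = 36. Off-path (bright display) belief 0 gives 0·39 + 1·24 = 24.
Toxic: dull display gives 36 − 1 = 35; bright display gives 24 − 5 = 19. Stays. ✓
Palatable: dull display gives 36 − 3 = 33; bright display gives 24 − 25 = -1. Stays. ✓

Yes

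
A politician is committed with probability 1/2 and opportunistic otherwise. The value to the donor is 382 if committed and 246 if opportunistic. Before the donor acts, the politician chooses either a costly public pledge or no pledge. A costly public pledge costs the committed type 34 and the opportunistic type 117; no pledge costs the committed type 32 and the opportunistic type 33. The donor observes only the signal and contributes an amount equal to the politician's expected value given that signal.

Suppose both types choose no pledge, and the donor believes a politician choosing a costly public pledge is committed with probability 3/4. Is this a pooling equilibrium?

No

On the equilibrium path (no pledge) the donor holds the prior 1/2 and pays 1/2·382 + 1/2·246 = 314. Off-path (pledge) belief 3/4 gives 3/4·382 + 1/4·246 = 348.
Committed: no pledge gives 314 − 32 = 282; pledge gives 348 − 34 = 314. Deviates. ✗
Opportunistic: no pledge gives 314 − 33 = 281; pledge gives 348 − 117 = 231. Stays. ✓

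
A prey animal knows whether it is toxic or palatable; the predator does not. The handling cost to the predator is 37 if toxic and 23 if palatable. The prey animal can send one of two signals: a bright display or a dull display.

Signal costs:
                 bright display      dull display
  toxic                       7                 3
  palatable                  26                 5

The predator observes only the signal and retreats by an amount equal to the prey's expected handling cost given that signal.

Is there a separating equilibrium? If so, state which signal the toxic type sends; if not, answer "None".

Try toxic → bright display, palatable → dull display:
  If types separate, bright display earns payment 37 and dull display earns 23.
  Toxic: bright display gives 37 − 7 = 30; dull display gives 23 − 3 = 20. No deviation. ✓
  Palatable: dull display gives 23 − 5 = 18; bright display gives 37 − 26 = 11. No deviation. ✓
Both hold — the toxic type sends bright display.

bright display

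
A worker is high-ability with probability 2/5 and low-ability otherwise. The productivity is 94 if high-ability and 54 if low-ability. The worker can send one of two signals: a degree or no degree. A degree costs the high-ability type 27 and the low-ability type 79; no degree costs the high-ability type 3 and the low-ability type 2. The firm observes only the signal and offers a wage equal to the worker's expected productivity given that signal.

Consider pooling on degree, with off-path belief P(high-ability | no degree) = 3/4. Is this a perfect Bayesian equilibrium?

On the equilibrium path (degree) the firm holds the prior 2/5 and pays 2/5·94 + 3/5·54 = 70. Off-path (no degree) belief 3/4 gives 3/4·94 + 1/4·54 = 84.
High-ability: degree gives 70 − 27 = 43; no degree gives 84 − 3 = 81. Deviates. ✗
Low-ability: degree gives 70 − 79 = -9; no degree gives 84 − 2 = 82. Deviates. ✗

No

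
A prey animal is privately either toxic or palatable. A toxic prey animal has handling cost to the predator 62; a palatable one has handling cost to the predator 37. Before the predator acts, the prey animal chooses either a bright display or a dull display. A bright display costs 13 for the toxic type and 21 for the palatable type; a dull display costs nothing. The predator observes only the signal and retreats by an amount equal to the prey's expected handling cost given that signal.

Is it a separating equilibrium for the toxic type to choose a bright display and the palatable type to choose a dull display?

If types separate, bright display earns payment 62 and dull display earns 37.
Toxic: bright display gives 62 − 13 = 49; dull display gives 37 − 0 = 37. No deviation. ✓
Palatable: dull display gives 37 − 0 = 37; bright display gives 62 − 21 = 41. Would deviate. ✗

No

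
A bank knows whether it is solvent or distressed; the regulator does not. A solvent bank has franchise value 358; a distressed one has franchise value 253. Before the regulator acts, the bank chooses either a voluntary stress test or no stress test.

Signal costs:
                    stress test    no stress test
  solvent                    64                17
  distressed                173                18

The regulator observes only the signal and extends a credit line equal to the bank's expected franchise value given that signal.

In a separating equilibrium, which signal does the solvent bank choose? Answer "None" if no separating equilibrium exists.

stress test

Try solvent → stress test, distressed → no stress test:
  If types separate, stress test earns payment 358 and no stress test earns 253.
  Solvent: stress test gives 358 − 64 = 294; no stress test gives 253 − 17 = 236. No deviation. ✓
  Distressed: no stress test gives 253 − 18 = 235; stress test gives 358 − 173 = 185. No deviation. ✓
Both hold — the solvent type sends stress test.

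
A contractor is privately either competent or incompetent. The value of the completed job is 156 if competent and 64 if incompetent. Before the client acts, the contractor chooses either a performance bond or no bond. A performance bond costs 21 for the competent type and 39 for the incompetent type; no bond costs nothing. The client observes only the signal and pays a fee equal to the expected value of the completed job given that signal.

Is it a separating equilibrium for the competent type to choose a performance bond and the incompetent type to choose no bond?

No

If types separate, bond earns payment 156 and no bond earns 64.
Competent: bond gives 156 − 21 = 135; no bond gives 64 − 0 = 64. No deviation. ✓
Incompetent: no bond gives 64 − 0 = 64; bond gives 156 − 39 = 117. Would deviate. ✗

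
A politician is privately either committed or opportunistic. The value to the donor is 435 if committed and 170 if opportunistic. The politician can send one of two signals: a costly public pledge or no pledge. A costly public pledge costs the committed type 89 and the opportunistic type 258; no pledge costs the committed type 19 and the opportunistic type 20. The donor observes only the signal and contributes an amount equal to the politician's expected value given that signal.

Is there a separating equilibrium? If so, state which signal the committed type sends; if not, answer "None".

None

Try committed → pledge, opportunistic → no pledge:
  Under separation the donor infers type exactly: pledge → committed (pays 435), no pledge → opportunistic (pays 170).
  Committed: pledge gives 435 − 89 = 346; no pledge gives 170 − 19 = 151. No deviation. ✓
  Opportunistic: no pledge gives 170 − 20 = 150; pledge gives 435 − 258 = 177. Would deviate. ✗
Try committed → no pledge, opportunistic → pledge:
  Under separation the donor infers type exactly: no pledge → committed (pays 435), pledge → opportunistic (pays 170).
  Committed: no pledge gives 435 − 19 = 416; pledge gives 170 − 89 = 81. No deviation. ✓
  Opportunistic: pledge gives 170 − 258 = -88; no pledge gives 435 − 20 = 415. Would deviate. ✗
Neither assignment is incentive-compatible.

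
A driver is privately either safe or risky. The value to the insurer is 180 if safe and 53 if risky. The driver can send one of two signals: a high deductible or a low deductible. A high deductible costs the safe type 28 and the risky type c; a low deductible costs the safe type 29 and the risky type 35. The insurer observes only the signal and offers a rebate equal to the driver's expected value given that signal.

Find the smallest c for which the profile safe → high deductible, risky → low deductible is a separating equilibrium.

162

Under separation: high deductible → safe (pays 180); low deductible → risky (pays 53).
Safe: 180 − 28 = 152 ≥ 53 − 29 = 24. Holds regardless of c. ✓
Risky: 53 − 35 ≥ 180 − c, so c ≥ 180 − 18 = 162.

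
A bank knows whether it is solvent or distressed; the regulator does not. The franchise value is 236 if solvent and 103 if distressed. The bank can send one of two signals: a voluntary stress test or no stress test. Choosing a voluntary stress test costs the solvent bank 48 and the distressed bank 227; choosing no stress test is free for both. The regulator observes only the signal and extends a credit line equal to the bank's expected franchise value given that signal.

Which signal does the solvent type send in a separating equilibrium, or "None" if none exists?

Try solvent → stress test, distressed → no stress test:
  If types separate, stress test earns payment 236 and no stress test earns 103.
  Solvent: stress test gives 236 − 48 = 188; no stress test gives 103 − 0 = 103. No deviation. ✓
  Distressed: no stress test gives 103 − 0 = 103; stress test gives 236 − 227 = 9. No deviation. ✓
Both hold — the solvent type sends stress test.

stress test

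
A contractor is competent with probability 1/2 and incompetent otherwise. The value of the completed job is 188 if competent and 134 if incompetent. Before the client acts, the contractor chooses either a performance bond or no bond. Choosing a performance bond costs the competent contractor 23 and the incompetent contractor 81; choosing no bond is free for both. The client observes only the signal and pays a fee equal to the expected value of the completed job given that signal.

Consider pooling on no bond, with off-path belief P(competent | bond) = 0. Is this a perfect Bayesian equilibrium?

Yes

At the pooled signal (no bond) the client holds the prior 1/2 and pays 1/2·188 + 1/2·134 = 161. Off-path (bond) belief 0 gives 0·188 + 1·134 = 134.
Competent: no bond gives 161 − 0 = 161; bond gives 134 − 23 = 111. Stays. ✓
Incompetent: no bond gives 161 − 0 = 161; bond gives 134 − 81 = 53. Stays. ✓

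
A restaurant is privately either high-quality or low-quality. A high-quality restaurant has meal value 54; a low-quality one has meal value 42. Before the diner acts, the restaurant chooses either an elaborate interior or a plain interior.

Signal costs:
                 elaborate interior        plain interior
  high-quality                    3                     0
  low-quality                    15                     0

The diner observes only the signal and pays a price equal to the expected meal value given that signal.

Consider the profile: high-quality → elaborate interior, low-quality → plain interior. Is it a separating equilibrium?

Under separation the diner infers type exactly: elaborate interior → high-quality (pays 54), plain interior → low-quality (pays 42).
High-quality: elaborate interior gives 54 − 3 = 51; plain interior gives 42 − 0 = 42. No deviation. ✓
Low-quality: plain interior gives 42 − 0 = 42; elaborate interior gives 54 − 15 = 39. No deviation. ✓
Neither type gains from mimicking the other.

Yes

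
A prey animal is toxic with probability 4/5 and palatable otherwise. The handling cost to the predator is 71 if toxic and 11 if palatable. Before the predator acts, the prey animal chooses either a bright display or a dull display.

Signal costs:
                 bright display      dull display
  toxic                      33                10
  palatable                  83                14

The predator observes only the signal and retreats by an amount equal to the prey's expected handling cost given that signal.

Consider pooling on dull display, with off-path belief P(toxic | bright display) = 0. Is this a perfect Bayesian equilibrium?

At the pooled signal (dull display) the predator holds the prior 4/5 and pays 4/5·71 + 1/5·11 = 59. Off-path (bright display) belief 0 gives 0·71 + 1·11 = 11.
Toxic: dull display gives 59 − 10 = 49; bright display gives 11 − 33 = -22. Stays. ✓
Palatable: dull display gives 59 − 14 = 45; bright display gives 11 − 83 = -72. Stays. ✓

Yes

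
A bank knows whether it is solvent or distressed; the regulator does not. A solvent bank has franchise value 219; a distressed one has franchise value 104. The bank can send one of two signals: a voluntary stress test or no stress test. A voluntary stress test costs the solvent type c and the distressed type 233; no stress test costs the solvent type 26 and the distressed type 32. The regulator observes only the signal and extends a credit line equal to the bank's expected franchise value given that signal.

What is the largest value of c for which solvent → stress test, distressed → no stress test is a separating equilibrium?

Under separation: stress test → solvent (pays 219); no stress test → distressed (pays 104).
Distressed: 104 − 32 = 72 ≥ 219 − 233 = -14. Holds regardless of c. ✓
Solvent: 219 − c ≥ 104 − 26, so c ≤ 219 − 78 = 141.

141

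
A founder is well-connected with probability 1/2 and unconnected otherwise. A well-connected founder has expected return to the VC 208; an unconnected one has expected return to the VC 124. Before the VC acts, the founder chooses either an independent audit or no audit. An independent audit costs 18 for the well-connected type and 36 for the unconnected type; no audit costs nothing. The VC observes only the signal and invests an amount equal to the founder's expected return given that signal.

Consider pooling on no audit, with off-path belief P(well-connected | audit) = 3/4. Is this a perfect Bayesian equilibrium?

No

At the pooled signal (no audit) the VC holds the prior 1/2 and pays 1/2·208 + 1/2·124 = 166. Off-path (audit) belief 3/4 gives 3/4·208 + 1/4·124 = 187.
Well-connected: no audit gives 166 − 0 = 166; audit gives 187 − 18 = 169. Deviates. ✗
Unconnected: no audit gives 166 − 0 = 166; audit gives 187 − 36 = 151. Stays. ✓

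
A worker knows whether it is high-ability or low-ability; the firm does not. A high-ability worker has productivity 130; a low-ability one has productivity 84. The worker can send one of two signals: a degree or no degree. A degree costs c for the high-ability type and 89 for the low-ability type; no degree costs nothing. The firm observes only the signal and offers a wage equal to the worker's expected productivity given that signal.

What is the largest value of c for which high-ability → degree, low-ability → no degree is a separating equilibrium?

Under separation: degree → high-ability (pays 130); no degree → low-ability (pays 84).
Low-ability: 84 − 0 = 84 ≥ 130 − 89 = 41. Holds regardless of c. ✓
High-ability: 130 − c ≥ 84 − 0, so c ≤ 130 − 84 = 46.

46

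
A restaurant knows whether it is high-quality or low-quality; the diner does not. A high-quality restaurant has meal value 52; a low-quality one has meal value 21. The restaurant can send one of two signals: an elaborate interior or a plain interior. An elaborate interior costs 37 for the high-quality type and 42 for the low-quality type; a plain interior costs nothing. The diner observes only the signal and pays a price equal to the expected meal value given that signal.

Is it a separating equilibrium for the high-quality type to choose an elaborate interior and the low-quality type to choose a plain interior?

No

If types separate, elaborate interior earns payment 52 and plain interior earns 21.
High-quality: elaborate interior gives 52 − 37 = 15; plain interior gives 21 − 0 = 21. Would deviate. ✗
Low-quality: plain interior gives 21 − 0 = 21; elaborate interior gives 52 − 42 = 10. No deviation. ✓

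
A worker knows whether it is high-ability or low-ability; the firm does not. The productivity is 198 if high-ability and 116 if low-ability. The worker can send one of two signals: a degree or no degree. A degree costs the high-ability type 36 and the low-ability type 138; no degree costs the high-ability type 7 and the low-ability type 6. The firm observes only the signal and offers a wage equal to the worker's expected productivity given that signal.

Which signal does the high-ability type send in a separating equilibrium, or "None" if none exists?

Try high-ability → degree, low-ability → no degree:
  If types separate, degree earns payment 198 and no degree earns 116.
  High-ability: degree gives 198 − 36 = 162; no degree gives 116 − 7 = 109. No deviation. ✓
  Low-ability: no degree gives 116 − 6 = 110; degree gives 198 − 138 = 60. No deviation. ✓
Both hold — the high-ability type sends degree.

degree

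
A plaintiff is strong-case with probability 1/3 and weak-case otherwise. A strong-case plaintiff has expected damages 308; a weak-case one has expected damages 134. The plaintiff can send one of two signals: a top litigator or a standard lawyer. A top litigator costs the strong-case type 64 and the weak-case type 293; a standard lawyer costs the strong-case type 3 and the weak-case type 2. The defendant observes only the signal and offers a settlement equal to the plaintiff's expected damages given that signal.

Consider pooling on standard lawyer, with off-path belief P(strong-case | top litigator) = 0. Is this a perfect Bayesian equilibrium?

At the pooled signal (standard lawyer) the defendant holds the prior 1/3 and pays 1/3·308 + 2/3·134 = 192. Off-path (top litigator) belief 0 gives 0·308 + 1·134 = 134.
Strong-case: standard lawyer gives 192 − 3 = 189; top litigator gives 134 − 64 = 70. Stays. ✓
Weak-case: standard lawyer gives 192 − 2 = 190; top litigator gives 134 − 293 = -159. Stays. ✓

Yes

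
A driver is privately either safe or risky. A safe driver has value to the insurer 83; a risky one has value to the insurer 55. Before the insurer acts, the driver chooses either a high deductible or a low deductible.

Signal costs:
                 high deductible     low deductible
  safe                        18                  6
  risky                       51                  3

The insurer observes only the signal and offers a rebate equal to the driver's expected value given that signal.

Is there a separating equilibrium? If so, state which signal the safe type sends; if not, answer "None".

Try safe → high deductible, risky → low deductible:
  If types separate, high deductible earns payment 83 and low deductible earns 55.
  Safe: high deductible gives 83 − 18 = 65; low deductible gives 55 − 6 = 49. No deviation. ✓
  Risky: low deductible gives 55 − 3 = 52; high deductible gives 83 − 51 = 32. No deviation. ✓
Both hold — the safe type sends high deductible.

high deductible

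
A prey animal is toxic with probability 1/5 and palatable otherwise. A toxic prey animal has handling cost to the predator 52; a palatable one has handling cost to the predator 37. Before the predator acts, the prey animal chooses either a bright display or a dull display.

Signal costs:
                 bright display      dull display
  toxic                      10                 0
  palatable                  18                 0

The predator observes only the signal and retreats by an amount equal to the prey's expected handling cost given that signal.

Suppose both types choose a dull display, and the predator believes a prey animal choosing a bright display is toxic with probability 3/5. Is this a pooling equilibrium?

On the equilibrium path (dull display) the predator holds the prior 1/5 and pays 1/5·52 + 4/5·37 = 40. Off-path (bright display) belief 3/5 gives 3/5·52 + 2/5·37 = 46.
Toxic: dull display gives 40 − 0 = 40; bright display gives 46 − 10 = 36. Stays. ✓
Palatable: dull display gives 40 − 0 = 40; bright display gives 46 − 18 = 28. Stays. ✓
Beliefs are Bayes-consistent on-path and both types best-respond.

Yes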